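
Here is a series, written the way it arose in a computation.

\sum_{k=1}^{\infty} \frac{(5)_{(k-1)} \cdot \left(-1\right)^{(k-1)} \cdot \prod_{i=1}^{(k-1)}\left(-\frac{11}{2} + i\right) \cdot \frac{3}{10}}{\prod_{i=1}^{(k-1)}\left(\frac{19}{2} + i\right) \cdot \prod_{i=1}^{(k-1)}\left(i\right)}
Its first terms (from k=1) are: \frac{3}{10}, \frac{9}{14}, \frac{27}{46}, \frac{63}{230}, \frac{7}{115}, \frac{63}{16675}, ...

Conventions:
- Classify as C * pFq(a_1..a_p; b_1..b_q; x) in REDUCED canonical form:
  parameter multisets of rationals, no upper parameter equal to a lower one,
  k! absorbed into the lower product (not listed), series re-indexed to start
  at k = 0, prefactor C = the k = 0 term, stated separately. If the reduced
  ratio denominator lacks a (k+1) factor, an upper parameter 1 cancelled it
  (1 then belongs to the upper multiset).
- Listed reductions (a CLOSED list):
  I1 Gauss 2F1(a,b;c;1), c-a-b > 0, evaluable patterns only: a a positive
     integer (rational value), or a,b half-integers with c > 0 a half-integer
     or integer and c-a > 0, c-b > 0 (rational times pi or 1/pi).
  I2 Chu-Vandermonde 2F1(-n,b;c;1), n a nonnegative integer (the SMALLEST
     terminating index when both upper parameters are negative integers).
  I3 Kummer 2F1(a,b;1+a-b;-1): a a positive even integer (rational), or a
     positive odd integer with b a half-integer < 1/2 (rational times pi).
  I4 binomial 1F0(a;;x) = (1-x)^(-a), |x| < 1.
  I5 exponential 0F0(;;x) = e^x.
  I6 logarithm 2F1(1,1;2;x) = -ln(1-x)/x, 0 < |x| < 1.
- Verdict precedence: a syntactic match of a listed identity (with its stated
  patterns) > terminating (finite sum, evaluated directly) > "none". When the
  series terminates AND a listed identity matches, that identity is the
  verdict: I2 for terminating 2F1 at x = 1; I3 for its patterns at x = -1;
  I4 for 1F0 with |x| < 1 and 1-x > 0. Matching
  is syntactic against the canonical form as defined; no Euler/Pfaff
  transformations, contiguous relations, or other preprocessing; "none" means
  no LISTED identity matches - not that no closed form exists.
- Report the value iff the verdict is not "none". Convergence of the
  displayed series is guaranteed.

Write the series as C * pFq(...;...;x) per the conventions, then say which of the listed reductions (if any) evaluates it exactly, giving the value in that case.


The series (x = -1) is 2F1: upper {-\frac{9}{2}, 5}, lower {\frac{21}{2}}, prefactor \frac{3}{10}. Verdict: the Kummer evaluation I3 fires (x = -1; c = \frac{21}{2} equals 1+a-b for upper {-\frac{9}{2}, 5}: listed pattern). Its exact value is \frac{1247103}{2097152} \cdot \pi.

Key observation: from the first term \frac{3}{10}: the lower running product (C = 3/10, x = -1) is a rising factorial.
Ratio: r(k) = -1 * (k-\frac{9}{2}) (k+5) / [(k+\frac{21}{2}) (k+1)] ; factor over Q: parameters, x = -1, and C = \frac{3}{10}.


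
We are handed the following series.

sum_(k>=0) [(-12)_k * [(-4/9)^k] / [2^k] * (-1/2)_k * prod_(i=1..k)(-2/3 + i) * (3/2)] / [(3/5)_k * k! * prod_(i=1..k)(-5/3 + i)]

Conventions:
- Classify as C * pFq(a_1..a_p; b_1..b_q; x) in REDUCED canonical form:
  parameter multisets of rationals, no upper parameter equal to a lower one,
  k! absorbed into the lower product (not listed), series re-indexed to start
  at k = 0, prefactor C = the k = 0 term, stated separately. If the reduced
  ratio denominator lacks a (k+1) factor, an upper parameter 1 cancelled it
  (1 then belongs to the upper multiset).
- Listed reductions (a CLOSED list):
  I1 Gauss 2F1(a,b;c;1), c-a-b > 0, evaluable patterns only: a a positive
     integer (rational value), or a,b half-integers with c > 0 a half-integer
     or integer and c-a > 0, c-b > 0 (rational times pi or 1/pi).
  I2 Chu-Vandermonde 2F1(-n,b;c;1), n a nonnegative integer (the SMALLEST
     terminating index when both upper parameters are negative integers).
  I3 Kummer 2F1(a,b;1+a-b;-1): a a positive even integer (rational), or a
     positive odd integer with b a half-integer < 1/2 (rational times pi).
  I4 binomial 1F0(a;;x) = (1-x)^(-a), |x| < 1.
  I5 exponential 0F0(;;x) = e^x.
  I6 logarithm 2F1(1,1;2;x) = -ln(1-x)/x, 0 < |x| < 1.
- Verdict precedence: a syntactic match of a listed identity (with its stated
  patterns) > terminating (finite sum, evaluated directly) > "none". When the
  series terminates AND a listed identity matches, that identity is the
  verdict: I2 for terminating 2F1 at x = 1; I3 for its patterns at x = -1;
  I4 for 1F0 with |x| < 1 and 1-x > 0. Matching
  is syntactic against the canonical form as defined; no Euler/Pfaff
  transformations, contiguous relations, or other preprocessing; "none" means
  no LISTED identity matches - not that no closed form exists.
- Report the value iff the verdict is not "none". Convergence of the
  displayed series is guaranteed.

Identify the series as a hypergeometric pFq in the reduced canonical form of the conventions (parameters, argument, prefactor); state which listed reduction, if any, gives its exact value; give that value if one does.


At argument -2/9: a 3F2 with upper {-12, -1/2, 1/3}, lower {-2/3, 3/5}, scaled by C = 3/2. Verdict: terminating - upper -12 stops the sum at k = 12; the 13 terms are added exactly. Value: 2605419512783050966284661/289564898277537505419264.

First insight: x = (-2/9) and the two k-th powers (prefactor 3/2) combine into one argument.
Term ratio: r(k) = (-2/9) * (k-12) (k-1/2) (k+1/3) / [(k-2/3) (k+3/5) (k+1)] - rational in k, leading ratio (-2/9); with t_0 = 3/2, classification follows.


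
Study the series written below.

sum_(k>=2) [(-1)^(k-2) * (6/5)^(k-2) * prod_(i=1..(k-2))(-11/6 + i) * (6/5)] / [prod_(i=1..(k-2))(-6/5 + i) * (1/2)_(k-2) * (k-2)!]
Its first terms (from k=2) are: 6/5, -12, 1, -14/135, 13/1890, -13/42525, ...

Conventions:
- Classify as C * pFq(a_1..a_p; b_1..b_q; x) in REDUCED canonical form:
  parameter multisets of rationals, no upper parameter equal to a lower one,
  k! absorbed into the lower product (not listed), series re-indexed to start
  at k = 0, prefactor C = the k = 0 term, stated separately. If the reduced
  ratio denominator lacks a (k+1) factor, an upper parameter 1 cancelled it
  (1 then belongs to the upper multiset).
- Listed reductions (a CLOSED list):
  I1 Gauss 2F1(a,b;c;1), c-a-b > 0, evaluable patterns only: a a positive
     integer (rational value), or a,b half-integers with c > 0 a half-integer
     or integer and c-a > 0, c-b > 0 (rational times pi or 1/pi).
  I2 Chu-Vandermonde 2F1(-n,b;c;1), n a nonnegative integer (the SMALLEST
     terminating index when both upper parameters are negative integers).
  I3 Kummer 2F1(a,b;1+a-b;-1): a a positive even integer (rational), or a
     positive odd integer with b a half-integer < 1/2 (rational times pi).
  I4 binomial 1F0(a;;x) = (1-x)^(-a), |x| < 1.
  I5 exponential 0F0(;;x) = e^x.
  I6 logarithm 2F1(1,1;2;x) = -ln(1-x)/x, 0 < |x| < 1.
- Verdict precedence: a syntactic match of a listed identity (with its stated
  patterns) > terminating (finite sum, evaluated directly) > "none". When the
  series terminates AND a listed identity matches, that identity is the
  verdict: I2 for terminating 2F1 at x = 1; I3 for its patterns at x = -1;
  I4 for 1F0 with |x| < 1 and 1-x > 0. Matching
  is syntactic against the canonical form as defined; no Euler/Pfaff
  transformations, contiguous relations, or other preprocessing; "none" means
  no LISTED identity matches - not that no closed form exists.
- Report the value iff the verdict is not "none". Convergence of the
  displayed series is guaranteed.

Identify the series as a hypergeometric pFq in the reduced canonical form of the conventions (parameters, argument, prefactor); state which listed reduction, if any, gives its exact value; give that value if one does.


The series (x = -6/5) is 1F2: upper {-5/6}, lower {-1/5, 1/2}, prefactor 6/5. Verdict: none. Every listed pattern misses the 1F2 form at -6/5, upper {-5/6}.

First insight: from the first term 6/5: the running product (C = 6/5, x = -6/5) telescopes to a rising factorial.
Step ratio: r(k) = (-6/5) * (k-5/6) / [(k-1/5) (k+1/2) (k+1)] - poly over poly, x = (-6/5) from leading terms; C = 6/5 at k = 0.


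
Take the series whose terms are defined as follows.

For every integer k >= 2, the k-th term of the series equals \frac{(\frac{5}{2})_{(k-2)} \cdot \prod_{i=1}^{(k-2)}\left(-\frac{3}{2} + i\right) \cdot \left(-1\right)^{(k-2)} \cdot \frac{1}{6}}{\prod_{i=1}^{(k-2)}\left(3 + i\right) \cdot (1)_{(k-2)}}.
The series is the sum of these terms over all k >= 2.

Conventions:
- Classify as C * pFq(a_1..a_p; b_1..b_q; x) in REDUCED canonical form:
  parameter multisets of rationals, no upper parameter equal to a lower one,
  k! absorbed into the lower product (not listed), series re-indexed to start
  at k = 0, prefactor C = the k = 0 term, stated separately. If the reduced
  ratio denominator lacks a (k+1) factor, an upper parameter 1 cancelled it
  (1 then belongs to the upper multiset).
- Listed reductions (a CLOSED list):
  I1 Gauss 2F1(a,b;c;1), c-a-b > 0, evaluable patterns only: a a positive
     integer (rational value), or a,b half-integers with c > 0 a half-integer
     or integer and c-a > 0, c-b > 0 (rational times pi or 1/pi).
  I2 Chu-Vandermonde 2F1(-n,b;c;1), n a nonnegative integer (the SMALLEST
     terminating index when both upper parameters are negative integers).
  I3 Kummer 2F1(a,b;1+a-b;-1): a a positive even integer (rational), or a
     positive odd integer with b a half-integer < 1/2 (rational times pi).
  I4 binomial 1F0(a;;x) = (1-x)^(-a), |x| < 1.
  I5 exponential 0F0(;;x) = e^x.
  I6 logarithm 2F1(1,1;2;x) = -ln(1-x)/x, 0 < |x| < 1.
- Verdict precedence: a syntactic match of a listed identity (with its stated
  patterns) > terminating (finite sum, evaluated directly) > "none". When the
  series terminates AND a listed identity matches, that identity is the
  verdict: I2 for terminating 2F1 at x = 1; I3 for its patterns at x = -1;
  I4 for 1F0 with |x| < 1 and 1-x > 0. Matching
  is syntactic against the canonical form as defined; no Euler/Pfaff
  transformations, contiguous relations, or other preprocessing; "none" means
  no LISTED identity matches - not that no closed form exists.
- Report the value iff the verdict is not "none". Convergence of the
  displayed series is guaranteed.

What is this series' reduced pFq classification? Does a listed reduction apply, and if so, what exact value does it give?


Prefactor \frac{1}{6}, argument -1: 2F1 with upper {-\frac{1}{2}, \frac{5}{2}} over lower {4}. Verdict: none. A 2F1 with upper {-\frac{1}{2}, \frac{5}{2}} fits none of I1-I6 at x = -1; the sum runs forever.

Key observation: x = -1 and (1)_k (C = 1/6, x = -1) is k! itself.
Step ratio: r(k) = -1 * (k-\frac{1}{2}) (k+\frac{5}{2}) / [(k+4) (k+1)] ; factor over Q: parameters, x = -1, and C = \frac{1}{6}.


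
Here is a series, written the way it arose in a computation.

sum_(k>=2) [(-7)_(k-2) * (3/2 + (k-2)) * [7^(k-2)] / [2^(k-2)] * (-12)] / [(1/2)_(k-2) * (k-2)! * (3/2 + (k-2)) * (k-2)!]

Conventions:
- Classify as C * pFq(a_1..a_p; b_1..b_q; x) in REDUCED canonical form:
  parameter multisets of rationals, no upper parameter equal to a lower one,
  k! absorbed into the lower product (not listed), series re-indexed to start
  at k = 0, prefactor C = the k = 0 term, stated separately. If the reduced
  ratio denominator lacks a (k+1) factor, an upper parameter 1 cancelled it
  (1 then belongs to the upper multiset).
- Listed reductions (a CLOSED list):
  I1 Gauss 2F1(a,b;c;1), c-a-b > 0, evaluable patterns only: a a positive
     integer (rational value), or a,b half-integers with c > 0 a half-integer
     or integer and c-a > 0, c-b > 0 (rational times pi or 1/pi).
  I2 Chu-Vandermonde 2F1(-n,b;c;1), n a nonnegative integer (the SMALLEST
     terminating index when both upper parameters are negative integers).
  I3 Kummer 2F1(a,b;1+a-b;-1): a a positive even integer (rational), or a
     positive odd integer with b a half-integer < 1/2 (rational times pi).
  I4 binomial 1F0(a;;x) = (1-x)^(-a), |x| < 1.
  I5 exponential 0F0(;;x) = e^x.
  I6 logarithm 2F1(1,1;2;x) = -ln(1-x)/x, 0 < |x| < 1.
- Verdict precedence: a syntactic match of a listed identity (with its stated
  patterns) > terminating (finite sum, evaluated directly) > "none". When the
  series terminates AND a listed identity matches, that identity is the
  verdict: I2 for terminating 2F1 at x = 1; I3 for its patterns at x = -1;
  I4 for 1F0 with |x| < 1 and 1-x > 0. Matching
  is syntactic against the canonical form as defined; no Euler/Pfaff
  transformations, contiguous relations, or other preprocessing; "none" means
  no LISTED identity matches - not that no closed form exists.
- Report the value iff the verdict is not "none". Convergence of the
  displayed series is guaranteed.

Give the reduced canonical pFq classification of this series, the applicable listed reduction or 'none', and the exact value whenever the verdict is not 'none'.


This is -12 * 1F2(-7; 1/2, 1; 7/2) in reduced canonical form. Verdict: terminating - no listed pattern fits, but -7 in the upper list cuts the series at k = 7; direct evaluation. Sum: -5265053/21450.

Structural cue: with t_0 = -12, the denominator's factorial ratio (prefactor -12) is a lower Pochhammer.
Adjacent-term ratio: r(k) = (7/2) * (k-7) / [(k+1/2) (k+1) (k+1)] ; factor over Q: parameters, x = (7/2), and C = -12.


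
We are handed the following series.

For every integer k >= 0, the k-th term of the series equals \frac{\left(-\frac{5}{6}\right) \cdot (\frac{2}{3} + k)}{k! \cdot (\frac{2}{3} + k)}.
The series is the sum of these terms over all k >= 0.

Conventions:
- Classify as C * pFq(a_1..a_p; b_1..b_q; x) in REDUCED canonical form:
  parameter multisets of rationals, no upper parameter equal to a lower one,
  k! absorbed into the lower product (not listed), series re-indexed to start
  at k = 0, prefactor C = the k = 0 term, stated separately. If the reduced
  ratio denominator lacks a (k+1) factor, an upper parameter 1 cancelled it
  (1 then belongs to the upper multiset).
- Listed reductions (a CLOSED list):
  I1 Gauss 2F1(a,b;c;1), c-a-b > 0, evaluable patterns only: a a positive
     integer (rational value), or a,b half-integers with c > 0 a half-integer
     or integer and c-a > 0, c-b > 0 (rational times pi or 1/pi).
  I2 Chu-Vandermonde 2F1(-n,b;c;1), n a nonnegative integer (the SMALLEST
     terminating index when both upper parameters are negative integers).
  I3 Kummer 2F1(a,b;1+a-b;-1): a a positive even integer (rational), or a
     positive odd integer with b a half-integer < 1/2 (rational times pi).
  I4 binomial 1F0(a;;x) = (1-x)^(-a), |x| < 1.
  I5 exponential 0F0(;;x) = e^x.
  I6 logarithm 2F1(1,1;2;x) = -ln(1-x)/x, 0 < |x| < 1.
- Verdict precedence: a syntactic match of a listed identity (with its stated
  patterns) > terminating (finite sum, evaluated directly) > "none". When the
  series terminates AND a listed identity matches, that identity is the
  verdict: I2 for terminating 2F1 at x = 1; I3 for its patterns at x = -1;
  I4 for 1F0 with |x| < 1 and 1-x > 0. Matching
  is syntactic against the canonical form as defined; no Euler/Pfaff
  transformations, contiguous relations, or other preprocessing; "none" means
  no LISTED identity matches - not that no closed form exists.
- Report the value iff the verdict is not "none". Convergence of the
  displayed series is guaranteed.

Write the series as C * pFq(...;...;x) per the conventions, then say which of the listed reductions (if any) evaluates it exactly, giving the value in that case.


x = 1 here; the reduced form reads 0F0, upper {-}, lower {-}, C = -\frac{5}{6}. Verdict: this is the exponential series (I5) (the 0F0 exponential series at x = 1). Value: \left(-\frac{5}{6}\right) \cdot e^{1}.

Structural cue: from the first term -\frac{5}{6}: the factor k + 2/3 cancels (top and bottom), leaving prefactor -5/6.
Adjacent-term ratio: r(k) = 1 * 1 / [(k+1)] - rational in k, leading ratio 1; with t_0 = -\frac{5}{6}, classification follows.


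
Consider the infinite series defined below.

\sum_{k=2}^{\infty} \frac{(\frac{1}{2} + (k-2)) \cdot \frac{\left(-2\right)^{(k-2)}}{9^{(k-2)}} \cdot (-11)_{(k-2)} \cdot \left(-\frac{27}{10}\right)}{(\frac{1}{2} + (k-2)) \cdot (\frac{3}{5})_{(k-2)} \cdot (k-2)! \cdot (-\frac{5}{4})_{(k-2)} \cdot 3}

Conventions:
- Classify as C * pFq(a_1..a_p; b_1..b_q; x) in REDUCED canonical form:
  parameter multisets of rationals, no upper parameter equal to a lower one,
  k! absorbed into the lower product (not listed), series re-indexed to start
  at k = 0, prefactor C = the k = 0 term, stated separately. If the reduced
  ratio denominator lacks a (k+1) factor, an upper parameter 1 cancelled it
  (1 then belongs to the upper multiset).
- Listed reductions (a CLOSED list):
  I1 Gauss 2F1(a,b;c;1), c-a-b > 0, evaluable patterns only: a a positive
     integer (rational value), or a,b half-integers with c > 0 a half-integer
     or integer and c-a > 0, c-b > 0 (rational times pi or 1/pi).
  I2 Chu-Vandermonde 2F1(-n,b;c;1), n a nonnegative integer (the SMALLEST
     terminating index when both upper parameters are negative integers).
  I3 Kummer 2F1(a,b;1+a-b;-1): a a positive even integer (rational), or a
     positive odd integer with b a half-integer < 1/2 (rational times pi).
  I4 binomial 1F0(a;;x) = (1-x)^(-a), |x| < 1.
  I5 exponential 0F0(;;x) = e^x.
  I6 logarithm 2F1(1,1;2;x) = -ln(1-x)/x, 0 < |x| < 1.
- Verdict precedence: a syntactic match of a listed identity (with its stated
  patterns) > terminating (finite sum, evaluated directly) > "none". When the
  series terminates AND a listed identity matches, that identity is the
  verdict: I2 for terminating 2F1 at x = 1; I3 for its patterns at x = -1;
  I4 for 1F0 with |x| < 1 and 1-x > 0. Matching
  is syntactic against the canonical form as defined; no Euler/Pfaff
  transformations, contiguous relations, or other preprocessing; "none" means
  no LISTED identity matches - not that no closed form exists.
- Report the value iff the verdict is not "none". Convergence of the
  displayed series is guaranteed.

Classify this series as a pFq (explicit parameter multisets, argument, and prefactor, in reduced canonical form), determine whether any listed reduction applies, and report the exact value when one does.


At argument -\frac{2}{9}: a 1F2 with upper {-11}, lower {-\frac{5}{4}, \frac{3}{5}}, scaled by C = -\frac{9}{10}. Verdict: terminating. With -11 upstairs the series is a 12-term polynomial sum; evaluated term by term. Its exact value is -\frac{136414971302014220304972476205283}{14987506249917123379224542684910}.

The tell: t_0 being -\frac{9}{10}, the two geometric factors (C = -9/10) combine into one argument.
Step ratio: r(k) = -\frac{2}{9} * (k-11) / [(k-\frac{5}{4}) (k+\frac{3}{5}) (k+1)] - poly over poly, x = -\frac{2}{9} from leading terms; C = -\frac{9}{10} at k = 0.


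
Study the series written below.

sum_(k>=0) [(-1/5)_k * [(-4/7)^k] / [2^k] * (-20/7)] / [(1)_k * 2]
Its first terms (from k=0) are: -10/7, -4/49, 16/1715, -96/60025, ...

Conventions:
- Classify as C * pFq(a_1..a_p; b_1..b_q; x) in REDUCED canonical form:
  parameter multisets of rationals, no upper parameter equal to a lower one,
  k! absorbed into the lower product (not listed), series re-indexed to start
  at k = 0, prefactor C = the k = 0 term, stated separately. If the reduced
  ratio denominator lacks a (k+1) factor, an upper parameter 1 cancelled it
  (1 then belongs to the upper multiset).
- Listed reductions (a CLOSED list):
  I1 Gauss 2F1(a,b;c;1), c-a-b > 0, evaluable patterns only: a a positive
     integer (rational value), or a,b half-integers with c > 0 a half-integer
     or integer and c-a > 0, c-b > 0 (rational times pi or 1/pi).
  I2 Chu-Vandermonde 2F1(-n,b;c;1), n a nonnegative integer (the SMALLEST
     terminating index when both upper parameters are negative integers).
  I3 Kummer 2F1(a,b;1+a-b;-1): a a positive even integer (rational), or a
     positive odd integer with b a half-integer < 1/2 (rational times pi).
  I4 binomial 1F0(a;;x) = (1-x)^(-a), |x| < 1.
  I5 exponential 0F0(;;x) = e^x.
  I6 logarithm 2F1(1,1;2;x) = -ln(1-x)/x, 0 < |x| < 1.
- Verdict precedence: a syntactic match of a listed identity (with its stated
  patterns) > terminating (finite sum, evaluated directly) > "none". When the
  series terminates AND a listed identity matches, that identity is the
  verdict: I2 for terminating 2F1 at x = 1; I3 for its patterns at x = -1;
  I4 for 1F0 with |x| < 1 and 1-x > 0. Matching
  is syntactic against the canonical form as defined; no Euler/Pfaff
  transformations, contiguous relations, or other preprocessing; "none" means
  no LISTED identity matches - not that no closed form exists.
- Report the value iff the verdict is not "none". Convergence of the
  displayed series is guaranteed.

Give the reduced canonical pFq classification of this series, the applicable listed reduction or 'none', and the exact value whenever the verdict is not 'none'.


Reduced: x = -2/7, 1F0, upper = {-1/5}, lower = {-}, C = -10/7. Verdict at x = -2/7: binomial (I4) matches (the 1F0 binomial series: exponent 1/5, x = -2/7). Sum: (-10/7) * (9/7)^(1/5).

The tell: x = (-2/7) and (1)_k (prefactor -10/7) is k! itself.
Term ratio: r(k) = (-2/7) * (k-1/5) / [(k+1)] - poly over poly, x = (-2/7) from leading terms; C = -10/7 at k = 0.


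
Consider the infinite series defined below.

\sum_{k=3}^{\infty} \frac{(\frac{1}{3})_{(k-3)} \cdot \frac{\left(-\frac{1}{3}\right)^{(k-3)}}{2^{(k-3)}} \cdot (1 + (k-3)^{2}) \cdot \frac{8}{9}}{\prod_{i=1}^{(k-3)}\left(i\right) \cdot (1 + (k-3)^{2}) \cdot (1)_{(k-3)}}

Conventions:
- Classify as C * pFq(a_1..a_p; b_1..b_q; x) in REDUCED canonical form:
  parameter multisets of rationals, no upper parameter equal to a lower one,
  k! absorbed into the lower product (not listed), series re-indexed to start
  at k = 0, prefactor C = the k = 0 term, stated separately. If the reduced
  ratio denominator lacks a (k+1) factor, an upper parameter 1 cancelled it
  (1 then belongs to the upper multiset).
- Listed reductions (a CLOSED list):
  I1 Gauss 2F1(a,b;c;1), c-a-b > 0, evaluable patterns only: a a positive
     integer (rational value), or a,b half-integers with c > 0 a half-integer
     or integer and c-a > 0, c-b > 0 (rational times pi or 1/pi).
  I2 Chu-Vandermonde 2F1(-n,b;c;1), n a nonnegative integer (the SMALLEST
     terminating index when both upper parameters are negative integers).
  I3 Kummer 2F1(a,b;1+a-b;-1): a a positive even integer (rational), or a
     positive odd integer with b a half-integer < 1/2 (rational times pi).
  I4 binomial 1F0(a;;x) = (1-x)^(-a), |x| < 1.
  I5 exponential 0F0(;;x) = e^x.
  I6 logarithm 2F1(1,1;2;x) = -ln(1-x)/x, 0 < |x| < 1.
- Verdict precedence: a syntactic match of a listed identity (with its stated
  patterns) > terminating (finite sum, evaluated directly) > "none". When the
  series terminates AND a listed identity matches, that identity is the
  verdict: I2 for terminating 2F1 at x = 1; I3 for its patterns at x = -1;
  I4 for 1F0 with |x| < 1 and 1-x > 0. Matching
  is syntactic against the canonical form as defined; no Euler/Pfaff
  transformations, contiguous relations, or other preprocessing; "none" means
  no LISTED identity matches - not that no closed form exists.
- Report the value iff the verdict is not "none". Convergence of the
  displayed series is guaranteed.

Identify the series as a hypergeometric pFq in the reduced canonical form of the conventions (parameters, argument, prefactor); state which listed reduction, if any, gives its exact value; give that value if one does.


This is \frac{8}{9} * 1F1(\frac{1}{3}; 1; -\frac{1}{6}) in reduced canonical form. Verdict: none here - no I1-I6 shape fits x = -\frac{1}{6} with lower {1}.

Structural cue: from the first term \frac{8}{9}: the factor k^2 + 1 cancels (top and bottom), leaving prefactor 8/9.
Adjacent-term ratio: r(k) = -\frac{1}{6} * (k+\frac{1}{3}) / [(k+1) (k+1)] ; factor over Q: parameters, x = -\frac{1}{6}, and C = \frac{8}{9}.


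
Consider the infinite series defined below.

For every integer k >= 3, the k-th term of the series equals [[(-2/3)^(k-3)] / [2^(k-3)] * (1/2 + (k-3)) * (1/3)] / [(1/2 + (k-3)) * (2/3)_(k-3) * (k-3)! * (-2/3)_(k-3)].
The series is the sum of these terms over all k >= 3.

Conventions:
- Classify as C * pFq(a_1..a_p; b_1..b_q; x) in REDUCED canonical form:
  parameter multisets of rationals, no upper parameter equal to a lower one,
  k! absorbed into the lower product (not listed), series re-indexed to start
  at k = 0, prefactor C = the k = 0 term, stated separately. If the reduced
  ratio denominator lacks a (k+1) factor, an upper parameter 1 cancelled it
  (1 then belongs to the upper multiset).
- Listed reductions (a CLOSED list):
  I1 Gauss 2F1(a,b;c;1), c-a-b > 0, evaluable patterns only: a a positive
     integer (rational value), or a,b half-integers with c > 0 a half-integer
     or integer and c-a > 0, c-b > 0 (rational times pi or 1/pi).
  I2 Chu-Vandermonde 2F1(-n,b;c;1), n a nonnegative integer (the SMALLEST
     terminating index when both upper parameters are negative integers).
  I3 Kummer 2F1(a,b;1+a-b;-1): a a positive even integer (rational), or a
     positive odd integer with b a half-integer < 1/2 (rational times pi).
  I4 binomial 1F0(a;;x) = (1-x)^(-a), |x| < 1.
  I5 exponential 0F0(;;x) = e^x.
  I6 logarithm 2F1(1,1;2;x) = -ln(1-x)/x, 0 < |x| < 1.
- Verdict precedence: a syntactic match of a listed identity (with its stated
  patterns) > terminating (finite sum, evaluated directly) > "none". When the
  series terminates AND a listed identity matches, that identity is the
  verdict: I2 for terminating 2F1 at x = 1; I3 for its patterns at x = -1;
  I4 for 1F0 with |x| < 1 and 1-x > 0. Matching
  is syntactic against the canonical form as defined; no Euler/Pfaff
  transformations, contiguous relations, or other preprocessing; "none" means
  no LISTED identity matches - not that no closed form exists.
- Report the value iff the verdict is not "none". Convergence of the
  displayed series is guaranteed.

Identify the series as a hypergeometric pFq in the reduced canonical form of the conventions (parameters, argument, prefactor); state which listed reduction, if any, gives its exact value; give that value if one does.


Prefactor 1/3, argument -1/3: 0F2 with upper {-} over lower {-2/3, 2/3}. Verdict: none. A 0F2 with upper {-} fits none of I1-I6 at x = -1/3; the sum runs forever.

Key observation: with t_0 = 1/3, the factor k + 1/2 cancels (top and bottom), leaving prefactor 1/3.
Step ratio: r(k) = (-1/3) * 1 / [(k-2/3) (k+2/3) (k+1)] - rational in k, leading ratio (-1/3); with t_0 = 1/3, classification follows.


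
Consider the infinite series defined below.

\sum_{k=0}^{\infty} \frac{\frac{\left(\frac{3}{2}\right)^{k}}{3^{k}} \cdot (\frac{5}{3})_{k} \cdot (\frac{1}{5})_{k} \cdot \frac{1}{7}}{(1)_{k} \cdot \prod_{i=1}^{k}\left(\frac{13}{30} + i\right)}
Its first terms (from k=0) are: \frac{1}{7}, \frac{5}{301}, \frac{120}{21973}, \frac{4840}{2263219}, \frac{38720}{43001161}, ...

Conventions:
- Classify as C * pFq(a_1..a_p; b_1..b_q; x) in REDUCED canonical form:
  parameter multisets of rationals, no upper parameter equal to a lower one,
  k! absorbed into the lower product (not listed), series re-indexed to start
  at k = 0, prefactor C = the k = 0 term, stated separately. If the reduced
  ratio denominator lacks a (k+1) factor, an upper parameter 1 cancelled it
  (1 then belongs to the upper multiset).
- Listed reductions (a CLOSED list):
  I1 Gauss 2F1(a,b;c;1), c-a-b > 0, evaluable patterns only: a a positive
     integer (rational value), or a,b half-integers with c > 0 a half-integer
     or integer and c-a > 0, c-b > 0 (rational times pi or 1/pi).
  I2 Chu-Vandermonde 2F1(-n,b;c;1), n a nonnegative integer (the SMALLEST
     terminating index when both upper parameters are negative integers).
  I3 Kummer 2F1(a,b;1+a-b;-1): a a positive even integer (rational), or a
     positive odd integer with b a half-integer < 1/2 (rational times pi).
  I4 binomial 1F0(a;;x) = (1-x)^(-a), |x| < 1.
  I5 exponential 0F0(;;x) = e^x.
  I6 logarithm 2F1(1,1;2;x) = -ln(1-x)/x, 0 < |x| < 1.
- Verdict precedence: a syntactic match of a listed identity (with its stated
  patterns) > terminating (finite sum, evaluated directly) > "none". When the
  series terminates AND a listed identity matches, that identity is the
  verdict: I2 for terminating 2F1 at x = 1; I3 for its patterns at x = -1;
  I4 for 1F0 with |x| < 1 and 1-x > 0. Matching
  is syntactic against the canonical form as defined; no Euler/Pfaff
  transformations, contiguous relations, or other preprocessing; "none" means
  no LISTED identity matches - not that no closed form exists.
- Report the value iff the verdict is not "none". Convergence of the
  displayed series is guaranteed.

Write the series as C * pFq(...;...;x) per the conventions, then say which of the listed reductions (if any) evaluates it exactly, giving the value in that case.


With C = \frac{1}{7}: the canonical form is 2F1(\frac{1}{5}, \frac{5}{3}; \frac{43}{30}; \frac{1}{2}). Verdict: none here - no I1-I6 shape fits x = \frac{1}{2} with lower {\frac{43}{30}}.

Structural cue: t_0 = \frac{1}{7} here, and the lower running product (C = 1/7) is a rising factorial.
Adjacent-term ratio: r(k) = \frac{1}{2} * (k+\frac{1}{5}) (k+\frac{5}{3}) / [(k+\frac{43}{30}) (k+1)] - rational in k, leading ratio \frac{1}{2}; with t_0 = \frac{1}{7}, classification follows.


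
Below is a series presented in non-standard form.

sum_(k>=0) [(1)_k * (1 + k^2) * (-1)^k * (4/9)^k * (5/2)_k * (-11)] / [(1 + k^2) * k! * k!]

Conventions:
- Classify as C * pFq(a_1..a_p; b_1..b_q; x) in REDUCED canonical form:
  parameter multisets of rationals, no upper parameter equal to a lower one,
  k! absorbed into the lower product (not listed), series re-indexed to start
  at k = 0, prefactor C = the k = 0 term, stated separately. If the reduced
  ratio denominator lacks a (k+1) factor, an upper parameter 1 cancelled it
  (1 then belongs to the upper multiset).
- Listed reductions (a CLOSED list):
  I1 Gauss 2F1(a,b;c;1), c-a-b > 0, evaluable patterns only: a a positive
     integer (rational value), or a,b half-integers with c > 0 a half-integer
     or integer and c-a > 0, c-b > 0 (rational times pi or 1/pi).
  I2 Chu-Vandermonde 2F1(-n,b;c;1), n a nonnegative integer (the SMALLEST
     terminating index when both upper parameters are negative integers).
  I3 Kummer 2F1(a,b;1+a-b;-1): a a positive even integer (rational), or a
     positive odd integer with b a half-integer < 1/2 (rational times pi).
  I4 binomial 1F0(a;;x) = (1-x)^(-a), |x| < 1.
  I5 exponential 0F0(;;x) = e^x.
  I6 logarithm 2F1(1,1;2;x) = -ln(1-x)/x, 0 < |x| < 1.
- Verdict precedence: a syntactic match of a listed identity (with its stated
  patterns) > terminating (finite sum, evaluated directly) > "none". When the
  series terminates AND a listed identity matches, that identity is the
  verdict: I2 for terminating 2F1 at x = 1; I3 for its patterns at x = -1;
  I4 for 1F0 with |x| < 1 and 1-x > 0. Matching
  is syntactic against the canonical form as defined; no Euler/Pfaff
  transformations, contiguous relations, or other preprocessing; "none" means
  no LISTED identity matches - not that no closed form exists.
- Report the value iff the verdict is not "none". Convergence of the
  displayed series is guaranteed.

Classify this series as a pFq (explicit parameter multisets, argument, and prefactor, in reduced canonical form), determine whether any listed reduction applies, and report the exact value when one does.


Classification (C = -11): 1F0 with upper {5/2}, lower {-}, argument x = -4/9. Verdict (x = -4/9): the I4 binomial reduction applies (the 1F0 binomial series: exponent -5/2, x = -4/9). Hence: (-11) * (13/9)^(-5/2).

Key observation: from the first term -11: the (-1)^k factor (prefactor -11) folds into the argument's sign.
Step ratio: r(k) = (-4/9) * (k+5/2) / [(k+1)] - poly over poly, x = (-4/9) from leading terms; C = -11 at k = 0.


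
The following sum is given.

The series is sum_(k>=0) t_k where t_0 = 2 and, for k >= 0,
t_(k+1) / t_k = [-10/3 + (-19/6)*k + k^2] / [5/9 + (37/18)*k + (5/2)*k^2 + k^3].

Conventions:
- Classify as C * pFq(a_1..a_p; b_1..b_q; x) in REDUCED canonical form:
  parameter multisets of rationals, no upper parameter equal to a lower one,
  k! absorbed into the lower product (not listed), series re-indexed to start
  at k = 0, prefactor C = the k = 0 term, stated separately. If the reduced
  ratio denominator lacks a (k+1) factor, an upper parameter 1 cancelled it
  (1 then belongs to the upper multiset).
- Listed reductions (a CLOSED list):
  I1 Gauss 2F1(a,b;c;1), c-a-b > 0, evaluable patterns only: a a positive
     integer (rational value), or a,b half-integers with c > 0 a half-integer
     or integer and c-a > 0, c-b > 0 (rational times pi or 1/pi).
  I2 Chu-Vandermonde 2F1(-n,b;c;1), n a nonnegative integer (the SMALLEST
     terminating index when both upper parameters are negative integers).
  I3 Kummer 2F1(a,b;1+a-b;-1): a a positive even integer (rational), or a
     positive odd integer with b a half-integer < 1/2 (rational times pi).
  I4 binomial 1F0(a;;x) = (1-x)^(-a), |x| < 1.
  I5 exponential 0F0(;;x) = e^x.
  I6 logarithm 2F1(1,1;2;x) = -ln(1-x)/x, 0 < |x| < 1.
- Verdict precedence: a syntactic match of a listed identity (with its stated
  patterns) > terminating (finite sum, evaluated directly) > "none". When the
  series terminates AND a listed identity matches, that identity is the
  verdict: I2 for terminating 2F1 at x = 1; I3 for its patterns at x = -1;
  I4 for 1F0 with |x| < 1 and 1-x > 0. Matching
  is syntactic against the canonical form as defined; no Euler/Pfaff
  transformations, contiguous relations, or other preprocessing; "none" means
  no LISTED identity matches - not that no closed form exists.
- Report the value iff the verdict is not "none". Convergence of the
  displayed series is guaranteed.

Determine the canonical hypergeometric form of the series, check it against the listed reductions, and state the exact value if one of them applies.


Structural cue: from the first term 2: roots of the ratio polynomials (prefactor 2) are the negated parameters.
Consecutive-term ratio: r(k) = 1 * (k-4) / [(k+2/3) (k+1)] - poly over poly, x = 1 from leading terms; C = 2 at k = 0.

x = 1 here; the reduced form reads 1F1, upper {-4}, lower {2/3}, C = 2. Verdict: terminating. (-4)_k vanishes past k = 4, leaving a 5-term sum, computed directly. Hence: -151/88.


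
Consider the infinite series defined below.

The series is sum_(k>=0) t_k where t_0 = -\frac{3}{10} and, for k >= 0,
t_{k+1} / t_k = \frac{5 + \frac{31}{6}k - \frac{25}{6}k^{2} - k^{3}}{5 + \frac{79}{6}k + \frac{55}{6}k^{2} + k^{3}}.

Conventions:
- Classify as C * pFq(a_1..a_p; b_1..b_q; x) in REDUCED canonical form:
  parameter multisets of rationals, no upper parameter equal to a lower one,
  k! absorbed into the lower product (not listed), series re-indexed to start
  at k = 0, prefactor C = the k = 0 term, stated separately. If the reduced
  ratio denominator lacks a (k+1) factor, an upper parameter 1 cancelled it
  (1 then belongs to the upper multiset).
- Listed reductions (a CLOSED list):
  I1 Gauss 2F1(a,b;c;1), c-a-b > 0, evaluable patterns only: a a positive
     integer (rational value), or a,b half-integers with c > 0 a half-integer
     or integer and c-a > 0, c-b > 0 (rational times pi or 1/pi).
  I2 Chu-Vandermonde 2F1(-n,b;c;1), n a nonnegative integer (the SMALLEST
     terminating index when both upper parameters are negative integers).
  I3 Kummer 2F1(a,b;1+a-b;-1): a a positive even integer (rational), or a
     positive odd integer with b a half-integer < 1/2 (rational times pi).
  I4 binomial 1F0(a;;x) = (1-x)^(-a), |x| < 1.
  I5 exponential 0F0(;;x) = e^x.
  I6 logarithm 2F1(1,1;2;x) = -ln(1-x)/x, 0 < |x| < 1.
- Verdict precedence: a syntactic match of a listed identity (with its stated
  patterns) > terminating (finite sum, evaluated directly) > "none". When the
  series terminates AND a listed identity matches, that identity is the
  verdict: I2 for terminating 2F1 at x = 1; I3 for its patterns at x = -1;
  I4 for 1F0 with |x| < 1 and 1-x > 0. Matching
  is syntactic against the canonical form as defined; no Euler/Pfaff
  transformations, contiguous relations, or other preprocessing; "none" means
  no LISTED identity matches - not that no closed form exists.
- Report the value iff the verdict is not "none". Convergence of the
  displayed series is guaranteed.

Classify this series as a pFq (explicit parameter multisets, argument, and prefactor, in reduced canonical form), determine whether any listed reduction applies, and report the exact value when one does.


Key step: x = -1 and roots of the ratio polynomials (C = -3/10) are the negated parameters.
Term ratio: r(k) = -1 * (k-\frac{3}{2}) (k+5) / [(k+\frac{15}{2}) (k+1)] - rational; roots negated = parameters, x = -1, C = -\frac{3}{10}.

Prefactor -\frac{3}{10}, argument -1: 2F1 with upper {-\frac{3}{2}, 5} over lower {\frac{15}{2}}. Verdict: Kummer's theorem (I3) fires (x = -1; c = \frac{15}{2} equals 1+a-b for upper {-\frac{3}{2}, 5}: listed pattern). Its exact value is \left(-\frac{27027}{131072}\right) \cdot \pi.


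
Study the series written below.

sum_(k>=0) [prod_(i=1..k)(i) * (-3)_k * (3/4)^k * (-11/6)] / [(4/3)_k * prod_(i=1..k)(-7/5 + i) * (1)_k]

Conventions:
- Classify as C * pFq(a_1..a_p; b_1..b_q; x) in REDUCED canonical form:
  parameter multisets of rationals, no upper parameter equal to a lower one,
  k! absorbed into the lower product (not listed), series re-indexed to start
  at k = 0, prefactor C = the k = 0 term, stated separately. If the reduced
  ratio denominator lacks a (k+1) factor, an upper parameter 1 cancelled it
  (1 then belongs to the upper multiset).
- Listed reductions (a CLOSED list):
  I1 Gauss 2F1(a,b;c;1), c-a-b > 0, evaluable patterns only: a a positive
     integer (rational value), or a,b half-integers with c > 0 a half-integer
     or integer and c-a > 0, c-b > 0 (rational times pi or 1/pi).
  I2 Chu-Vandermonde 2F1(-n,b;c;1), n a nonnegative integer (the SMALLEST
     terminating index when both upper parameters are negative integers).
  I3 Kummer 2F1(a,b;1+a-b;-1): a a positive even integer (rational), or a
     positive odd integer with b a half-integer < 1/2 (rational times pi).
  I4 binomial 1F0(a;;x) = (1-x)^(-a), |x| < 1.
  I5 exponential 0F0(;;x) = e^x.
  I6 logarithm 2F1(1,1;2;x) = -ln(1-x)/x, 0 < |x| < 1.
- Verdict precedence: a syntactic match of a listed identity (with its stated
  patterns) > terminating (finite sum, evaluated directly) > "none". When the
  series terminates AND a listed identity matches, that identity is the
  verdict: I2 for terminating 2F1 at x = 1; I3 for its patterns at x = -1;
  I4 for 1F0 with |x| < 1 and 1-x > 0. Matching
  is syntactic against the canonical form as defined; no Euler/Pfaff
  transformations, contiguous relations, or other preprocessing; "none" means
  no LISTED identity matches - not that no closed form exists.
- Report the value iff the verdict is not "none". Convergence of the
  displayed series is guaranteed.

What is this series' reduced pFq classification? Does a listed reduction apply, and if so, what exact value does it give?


At argument 3/4: a 2F2 with upper {-3, 1}, lower {-2/5, 4/3}, scaled by C = -11/6. Verdict: terminating (-3 upstairs). 4 nonzero terms in all; added directly. Hence: -420827/172032.

The tell: from the first term -11/6: (1)_k (C = -11/6) is k! itself.
Adjacent-term ratio: r(k) = (3/4) * (k-3) (k+1) / [(k-2/5) (k+4/3) (k+1)] - rational in k, leading ratio (3/4); with t_0 = -11/6, classification follows.


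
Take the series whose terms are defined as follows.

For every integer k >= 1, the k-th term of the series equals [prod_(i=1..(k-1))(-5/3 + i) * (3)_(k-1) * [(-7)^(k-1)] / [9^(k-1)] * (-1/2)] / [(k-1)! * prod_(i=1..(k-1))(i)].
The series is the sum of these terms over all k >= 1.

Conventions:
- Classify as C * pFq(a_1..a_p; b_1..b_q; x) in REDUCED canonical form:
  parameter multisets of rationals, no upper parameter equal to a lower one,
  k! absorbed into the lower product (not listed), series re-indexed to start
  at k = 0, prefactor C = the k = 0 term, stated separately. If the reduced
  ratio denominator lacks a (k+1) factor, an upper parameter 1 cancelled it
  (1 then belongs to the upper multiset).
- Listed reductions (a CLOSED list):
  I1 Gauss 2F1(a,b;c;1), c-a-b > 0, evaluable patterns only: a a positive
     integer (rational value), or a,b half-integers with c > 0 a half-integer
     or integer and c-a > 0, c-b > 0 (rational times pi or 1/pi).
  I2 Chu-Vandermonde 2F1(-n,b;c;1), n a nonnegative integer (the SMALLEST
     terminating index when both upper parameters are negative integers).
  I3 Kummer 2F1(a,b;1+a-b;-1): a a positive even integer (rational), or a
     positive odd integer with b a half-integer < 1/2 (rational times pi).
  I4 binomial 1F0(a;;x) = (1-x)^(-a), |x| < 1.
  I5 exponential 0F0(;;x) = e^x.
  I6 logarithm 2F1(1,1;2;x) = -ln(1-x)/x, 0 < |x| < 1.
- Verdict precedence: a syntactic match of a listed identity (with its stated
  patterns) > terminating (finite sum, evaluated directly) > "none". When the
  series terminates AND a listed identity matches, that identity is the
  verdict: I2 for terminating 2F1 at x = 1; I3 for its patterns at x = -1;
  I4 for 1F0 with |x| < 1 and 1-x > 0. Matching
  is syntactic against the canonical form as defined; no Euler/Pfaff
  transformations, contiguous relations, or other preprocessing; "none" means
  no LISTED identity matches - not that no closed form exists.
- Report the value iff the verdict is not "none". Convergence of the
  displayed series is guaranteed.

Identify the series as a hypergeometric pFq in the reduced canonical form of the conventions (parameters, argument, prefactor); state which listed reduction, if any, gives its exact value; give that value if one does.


Prefactor -1/2, argument -7/9: 2F1 with upper {-2/3, 3} over lower {1}. Verdict: none. Every listed pattern misses the 2F1 form at -7/9, upper {-2/3, 3}.

Key step: t_0 = -1/2 here, and the lower running product (C = -1/2, x = -7/9) is a rising factorial.
Adjacent-term ratio: r(k) = (-7/9) * (k-2/3) (k+3) / [(k+1) (k+1)] - rational in k, leading ratio (-7/9); with t_0 = -1/2, classification follows.
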